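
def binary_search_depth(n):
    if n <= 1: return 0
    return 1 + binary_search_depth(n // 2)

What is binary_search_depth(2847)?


2847 / 2 = 1423
1423 / 2 = 711
711 / 2 = 355
355 / 2 = 177
177 / 2 = 88
88 / 2 = 44
44 / 2 = 22
22 / 2 = 11
11 / 2 = 5
5 / 2 = 2
2 / 2 = 1
Reached 1 after 11 halvings

11


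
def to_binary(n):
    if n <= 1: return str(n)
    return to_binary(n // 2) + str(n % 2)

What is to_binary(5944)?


to_binary(5944) = to_binary(2972) + '0'
to_binary(2972) = to_binary(1486) + '0'
to_binary(1486) = to_binary(743) + '0'
to_binary(743) = to_binary(371) + '1'
to_binary(371) = to_binary(185) + '1'
to_binary(185) = to_binary(92) + '1'
to_binary(92) = to_binary(46) + '0'
to_binary(46) = to_binary(23) + '0'
to_binary(23) = to_binary(11) + '1'
to_binary(11) = to_binary(5) + '1'
to_binary(5) = to_binary(2) + '1'
to_binary(2) = to_binary(1) + '0'
to_binary(1) = '1'  (base case)
Concatenating: '1' + '0' + '1' + '1' + '1' + '0' + '0' + '1' + '1' + '1' + '0' + '0' + '0' = '1011100111000'

1011100111000


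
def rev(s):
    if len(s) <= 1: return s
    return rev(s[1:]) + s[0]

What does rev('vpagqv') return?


rev('vpagqv') = rev('pagqv') + 'v'
rev('pagqv') = rev('agqv') + 'p'
rev('agqv') = rev('gqv') + 'a'
rev('gqv') = rev('qv') + 'g'
rev('qv') = rev('v') + 'q'
rev('v') = 'v'  (base case)
Concatenating: 'v' + 'q' + 'g' + 'a' + 'p' + 'v' = 'vqgapv'

vqgapv


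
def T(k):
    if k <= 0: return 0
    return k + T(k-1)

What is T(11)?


T(11)
= 11 + 10 + 9 + 8 + 7 + 6 + 5 + 4 + 3 + 2 + 1 + T(0)
= 11 + 10 + 9 + 8 + 7 + 6 + 5 + 4 + 3 + 2 + 1 + 0
= 66

66


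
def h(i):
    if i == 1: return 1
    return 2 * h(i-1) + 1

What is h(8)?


h(8) = 2 * h(7) + 1
h(7) = 2 * h(6) + 1
h(6) = 2 * h(5) + 1
h(5) = 2 * h(4) + 1
h(4) = 2 * h(3) + 1
h(3) = 2 * h(2) + 1
h(2) = 2 * h(1) + 1
h(1) = 1  (base case)
h(2) = 2 * 1 + 1 = 3
h(3) = 2 * 3 + 1 = 7
h(4) = 2 * 7 + 1 = 15
h(5) = 2 * 15 + 1 = 31
h(6) = 2 * 31 + 1 = 63
h(7) = 2 * 63 + 1 = 127
h(8) = 2 * 127 + 1 = 255

255


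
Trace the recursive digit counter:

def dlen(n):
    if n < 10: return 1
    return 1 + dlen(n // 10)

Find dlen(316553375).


dlen(316553375) = 1 + dlen(31655337)
dlen(31655337) = 1 + dlen(3165533)
dlen(3165533) = 1 + dlen(316553)
dlen(316553) = 1 + dlen(31655)
dlen(31655) = 1 + dlen(3165)
dlen(3165) = 1 + dlen(316)
dlen(316) = 1 + dlen(31)
dlen(31) = 1 + dlen(3)
dlen(3) = 1  (base case: 3 < 10)
Unwinding: 1 + 1 + 1 + 1 + 1 + 1 + 1 + 1 + 1 = 9

9


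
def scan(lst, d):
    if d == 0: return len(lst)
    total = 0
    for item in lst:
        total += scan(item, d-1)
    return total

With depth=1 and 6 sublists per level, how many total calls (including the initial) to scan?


At depth 0 (root): 1 call
At depth 1: each of 1 parents calls scan on 6 children = 6 calls
Total: 1 + 6 = 7

7


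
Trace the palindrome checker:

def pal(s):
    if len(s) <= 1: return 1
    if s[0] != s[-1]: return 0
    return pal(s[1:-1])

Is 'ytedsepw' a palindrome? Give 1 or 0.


pal('ytedsepw'): s[0]='y' != s[-1]='w' -> return 0
Result: 0 (not a palindrome)

0


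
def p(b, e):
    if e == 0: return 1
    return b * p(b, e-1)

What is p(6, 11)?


p(6, 11)
= 6 * p(6, 10)
= 6 * 6 * p(6, 9)
= 6 * 6 * 6 * p(6, 8)
= 6 * 6 * 6 * 6 * p(6, 7)
= 6 * 6 * 6 * 6 * 6 * p(6, 6)
= 6 * 6 * 6 * 6 * 6 * 6 * p(6, 5)
= 6 * 6 * 6 * 6 * 6 * 6 * 6 * p(6, 4)
= 6 * 6 * 6 * 6 * 6 * 6 * 6 * 6 * p(6, 3)
= 6 * 6 * 6 * 6 * 6 * 6 * 6 * 6 * 6 * p(6, 2)
= 6 * 6 * 6 * 6 * 6 * 6 * 6 * 6 * 6 * 6 * p(6, 1)
= 6 * 6 * 6 * 6 * 6 * 6 * 6 * 6 * 6 * 6 * 6 * p(6, 0)
= 6 * 6 * 6 * 6 * 6 * 6 * 6 * 6 * 6 * 6 * 6 * 1
= 362797056

362797056


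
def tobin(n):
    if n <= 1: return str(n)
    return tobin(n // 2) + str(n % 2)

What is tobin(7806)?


tobin(7806) = tobin(3903) + '0'
tobin(3903) = tobin(1951) + '1'
tobin(1951) = tobin(975) + '1'
tobin(975) = tobin(487) + '1'
tobin(487) = tobin(243) + '1'
tobin(243) = tobin(121) + '1'
tobin(121) = tobin(60) + '1'
tobin(60) = tobin(30) + '0'
tobin(30) = tobin(15) + '0'
tobin(15) = tobin(7) + '1'
tobin(7) = tobin(3) + '1'
tobin(3) = tobin(1) + '1'
tobin(1) = '1'  (base case)
Concatenating: '1' + '1' + '1' + '1' + '0' + '0' + '1' + '1' + '1' + '1' + '1' + '1' + '0' = '1111001111110'

1111001111110


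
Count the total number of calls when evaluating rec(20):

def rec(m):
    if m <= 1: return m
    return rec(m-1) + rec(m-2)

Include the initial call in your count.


Let C(n) = total calls for rec(n)
C(0) = 1, C(1) = 1
C(2) = 1 + C(1) + C(0) = 1 + 1 + 1 = 3
C(3) = 1 + C(2) + C(1) = 1 + 3 + 1 = 5
C(4) = 1 + C(3) + C(2) = 1 + 5 + 3 = 9
C(5) = 1 + C(4) + C(3) = 1 + 9 + 5 = 15
C(6) = 1 + C(5) + C(4) = 1 + 15 + 9 = 25
C(7) = 1 + C(6) + C(5) = 1 + 25 + 15 = 41
C(8) = 1 + C(7) + C(6) = 1 + 41 + 25 = 67
C(9) = 1 + C(8) + C(7) = 1 + 67 + 41 = 109
C(10) = 1 + C(9) + C(8) = 1 + 109 + 67 = 177
C(11) = 1 + C(10) + C(9) = 1 + 177 + 109 = 287
C(12) = 1 + C(11) + C(10) = 1 + 287 + 177 = 465
C(13) = 1 + C(12) + C(11) = 1 + 465 + 287 = 753
C(14) = 1 + C(13) + C(12) = 1 + 753 + 465 = 1219
C(15) = 1 + C(14) + C(13) = 1 + 1219 + 753 = 1973
C(16) = 1 + C(15) + C(14) = 1 + 1973 + 1219 = 3193
C(17) = 1 + C(16) + C(15) = 1 + 3193 + 1973 = 5167
C(18) = 1 + C(17) + C(16) = 1 + 5167 + 3193 = 8361
C(19) = 1 + C(18) + C(17) = 1 + 8361 + 5167 = 13529
C(20) = 1 + C(19) + C(18) = 1 + 13529 + 8361 = 21891

21891


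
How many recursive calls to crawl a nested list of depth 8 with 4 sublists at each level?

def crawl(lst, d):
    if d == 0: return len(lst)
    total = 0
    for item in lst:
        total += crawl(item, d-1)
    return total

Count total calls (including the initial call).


At depth 0 (root): 1 call
At depth 1: each of 1 parents calls crawl on 4 children = 4 calls
At depth 2: each of 4 parents calls crawl on 4 children = 16 calls
At depth 3: each of 16 parents calls crawl on 4 children = 64 calls
At depth 4: each of 64 parents calls crawl on 4 children = 256 calls
At depth 5: each of 256 parents calls crawl on 4 children = 1024 calls
At depth 6: each of 1024 parents calls crawl on 4 children = 4096 calls
At depth 7: each of 4096 parents calls crawl on 4 children = 16384 calls
At depth 8: each of 16384 parents calls crawl on 4 children = 65536 calls
Total: 1 + 4 + 16 + 64 + 256 + 1024 + 4096 + 16384 + 65536 = 87381

87381


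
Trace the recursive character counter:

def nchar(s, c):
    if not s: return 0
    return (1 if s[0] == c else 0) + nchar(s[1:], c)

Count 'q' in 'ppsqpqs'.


s[0]='p' != 'q' -> 0
s[0]='p' != 'q' -> 0
s[0]='s' != 'q' -> 0
s[0]='q' == 'q' -> 1
s[0]='p' != 'q' -> 0
s[0]='q' == 'q' -> 1
s[0]='s' != 'q' -> 0
Sum: 0 + 0 + 0 + 1 + 0 + 1 + 0 = 2

2


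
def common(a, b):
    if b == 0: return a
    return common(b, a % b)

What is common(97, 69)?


common(97, 69) = common(69, 28)
common(69, 28) = common(28, 13)
common(28, 13) = common(13, 2)
common(13, 2) = common(2, 1)
common(2, 1) = common(1, 0)
common(1, 0) = 1  (base case)

1


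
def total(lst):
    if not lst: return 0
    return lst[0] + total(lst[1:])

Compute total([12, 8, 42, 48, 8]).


total([12, 8, 42, 48, 8]) = 12 + total([8, 42, 48, 8])
total([8, 42, 48, 8]) = 8 + total([42, 48, 8])
total([42, 48, 8]) = 42 + total([48, 8])
total([48, 8]) = 48 + total([8])
total([8]) = 8 + total([])
total([]) = 0  (base case)
Total: 12 + 8 + 42 + 48 + 8 + 0 = 118

118


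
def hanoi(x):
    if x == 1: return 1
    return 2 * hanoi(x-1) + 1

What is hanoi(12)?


hanoi(12) = 2 * hanoi(11) + 1
hanoi(11) = 2 * hanoi(10) + 1
hanoi(10) = 2 * hanoi(9) + 1
hanoi(9) = 2 * hanoi(8) + 1
hanoi(8) = 2 * hanoi(7) + 1
hanoi(7) = 2 * hanoi(6) + 1
hanoi(6) = 2 * hanoi(5) + 1
hanoi(5) = 2 * hanoi(4) + 1
hanoi(4) = 2 * hanoi(3) + 1
hanoi(3) = 2 * hanoi(2) + 1
hanoi(2) = 2 * hanoi(1) + 1
hanoi(1) = 1  (base case)
hanoi(2) = 2 * 1 + 1 = 3
hanoi(3) = 2 * 3 + 1 = 7
hanoi(4) = 2 * 7 + 1 = 15
hanoi(5) = 2 * 15 + 1 = 31
hanoi(6) = 2 * 31 + 1 = 63
hanoi(7) = 2 * 63 + 1 = 127
hanoi(8) = 2 * 127 + 1 = 255
hanoi(9) = 2 * 255 + 1 = 511
hanoi(10) = 2 * 511 + 1 = 1023
hanoi(11) = 2 * 1023 + 1 = 2047
hanoi(12) = 2 * 2047 + 1 = 4095

4095


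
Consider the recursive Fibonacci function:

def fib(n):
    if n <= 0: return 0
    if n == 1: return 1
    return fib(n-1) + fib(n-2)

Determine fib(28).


Computing fib(28) bottom-up:
fib(0) = 0
fib(1) = 1
fib(2) = fib(1) + fib(0) = 1 + 0 = 1
fib(3) = fib(2) + fib(1) = 1 + 1 = 2
fib(4) = fib(3) + fib(2) = 2 + 1 = 3
fib(5) = fib(4) + fib(3) = 3 + 2 = 5
fib(6) = fib(5) + fib(4) = 5 + 3 = 8
fib(7) = fib(6) + fib(5) = 8 + 5 = 13
fib(8) = fib(7) + fib(6) = 13 + 8 = 21
fib(9) = fib(8) + fib(7) = 21 + 13 = 34
fib(10) = fib(9) + fib(8) = 34 + 21 = 55
fib(11) = fib(10) + fib(9) = 55 + 34 = 89
fib(12) = fib(11) + fib(10) = 89 + 55 = 144
fib(13) = fib(12) + fib(11) = 144 + 89 = 233
fib(14) = fib(13) + fib(12) = 233 + 144 = 377
fib(15) = fib(14) + fib(13) = 377 + 233 = 610
fib(16) = fib(15) + fib(14) = 610 + 377 = 987
fib(17) = fib(16) + fib(15) = 987 + 610 = 1597
fib(18) = fib(17) + fib(16) = 1597 + 987 = 2584
fib(19) = fib(18) + fib(17) = 2584 + 1597 = 4181
fib(20) = fib(19) + fib(18) = 4181 + 2584 = 6765
fib(21) = fib(20) + fib(19) = 6765 + 4181 = 10946
fib(22) = fib(21) + fib(20) = 10946 + 6765 = 17711
fib(23) = fib(22) + fib(21) = 17711 + 10946 = 28657
fib(24) = fib(23) + fib(22) = 28657 + 17711 = 46368
fib(25) = fib(24) + fib(23) = 46368 + 28657 = 75025
fib(26) = fib(25) + fib(24) = 75025 + 46368 = 121393
fib(27) = fib(26) + fib(25) = 121393 + 75025 = 196418
fib(28) = fib(27) + fib(26) = 196418 + 121393 = 317811

317811


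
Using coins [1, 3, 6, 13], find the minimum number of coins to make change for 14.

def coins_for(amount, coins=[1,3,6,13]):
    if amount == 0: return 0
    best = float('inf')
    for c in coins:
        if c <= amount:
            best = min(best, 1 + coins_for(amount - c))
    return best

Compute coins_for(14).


Building up with DP:
coins_for(0) = 0
coins_for(1) = min(1+coins_for(0)=1+0=1) = 1
coins_for(2) = min(1+coins_for(1)=1+1=2) = 2
coins_for(3) = min(1+coins_for(2)=1+2=3, 1+coins_for(0)=1+0=1) = 1
coins_for(4) = min(1+coins_for(3)=1+1=2, 1+coins_for(1)=1+1=2) = 2
coins_for(5) = min(1+coins_for(4)=1+2=3, 1+coins_for(2)=1+2=3) = 3
coins_for(6) = min(1+coins_for(5)=1+3=4, 1+coins_for(3)=1+1=2, 1+coins_for(0)=1+0=1) = 1
coins_for(7) = min(1+coins_for(6)=1+1=2, 1+coins_for(4)=1+2=3, 1+coins_for(1)=1+1=2) = 2
coins_for(8) = min(1+coins_for(7)=1+2=3, 1+coins_for(5)=1+3=4, 1+coins_for(2)=1+2=3) = 3
coins_for(9) = min(1+coins_for(8)=1+3=4, 1+coins_for(6)=1+1=2, 1+coins_for(3)=1+1=2) = 2
coins_for(10) = min(1+coins_for(9)=1+2=3, 1+coins_for(7)=1+2=3, 1+coins_for(4)=1+2=3) = 3
coins_for(11) = min(1+coins_for(10)=1+3=4, 1+coins_for(8)=1+3=4, 1+coins_for(5)=1+3=4) = 4
coins_for(12) = min(1+coins_for(11)=1+4=5, 1+coins_for(9)=1+2=3, 1+coins_for(6)=1+1=2) = 2
coins_for(13) = min(1+coins_for(12)=1+2=3, 1+coins_for(10)=1+3=4, 1+coins_for(7)=1+2=3, 1+coins_for(0)=1+0=1) = 1
coins_for(14) = min(1+coins_for(13)=1+1=2, 1+coins_for(11)=1+4=5, 1+coins_for(8)=1+3=4, 1+coins_for(1)=1+1=2) = 2

2


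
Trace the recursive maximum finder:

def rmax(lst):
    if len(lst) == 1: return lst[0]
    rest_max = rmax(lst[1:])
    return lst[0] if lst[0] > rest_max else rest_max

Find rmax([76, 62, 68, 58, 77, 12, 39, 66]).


rmax([76, 62, 68, 58, 77, 12, 39, 66]): compare 76 with rmax([62, 68, 58, 77, 12, 39, 66])
rmax([62, 68, 58, 77, 12, 39, 66]): compare 62 with rmax([68, 58, 77, 12, 39, 66])
rmax([68, 58, 77, 12, 39, 66]): compare 68 with rmax([58, 77, 12, 39, 66])
rmax([58, 77, 12, 39, 66]): compare 58 with rmax([77, 12, 39, 66])
rmax([77, 12, 39, 66]): compare 77 with rmax([12, 39, 66])
rmax([12, 39, 66]): compare 12 with rmax([39, 66])
rmax([39, 66]): compare 39 with rmax([66])
rmax([66]) = 66  (base case)
Compare 39 with 66 -> 66
Compare 12 with 66 -> 66
Compare 77 with 66 -> 77
Compare 58 with 77 -> 77
Compare 68 with 77 -> 77
Compare 62 with 77 -> 77
Compare 76 with 77 -> 77

77


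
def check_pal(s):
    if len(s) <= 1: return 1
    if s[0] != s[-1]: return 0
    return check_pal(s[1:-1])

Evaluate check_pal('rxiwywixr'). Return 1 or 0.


check_pal('rxiwywixr'): s[0]='r' == s[-1]='r' -> check check_pal('xiwywix')
check_pal('xiwywix'): s[0]='x' == s[-1]='x' -> check check_pal('iwywi')
check_pal('iwywi'): s[0]='i' == s[-1]='i' -> check check_pal('wyw')
check_pal('wyw'): s[0]='w' == s[-1]='w' -> check check_pal('y')
check_pal('y'): len <= 1 -> return 1  (base case)
Result: 1 (palindrome)

1


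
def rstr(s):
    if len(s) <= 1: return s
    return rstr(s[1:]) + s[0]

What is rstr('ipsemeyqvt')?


rstr('ipsemeyqvt') = rstr('psemeyqvt') + 'i'
rstr('psemeyqvt') = rstr('semeyqvt') + 'p'
rstr('semeyqvt') = rstr('emeyqvt') + 's'
rstr('emeyqvt') = rstr('meyqvt') + 'e'
rstr('meyqvt') = rstr('eyqvt') + 'm'
rstr('eyqvt') = rstr('yqvt') + 'e'
rstr('yqvt') = rstr('qvt') + 'y'
rstr('qvt') = rstr('vt') + 'q'
rstr('vt') = rstr('t') + 'v'
rstr('t') = 't'  (base case)
Concatenating: 't' + 'v' + 'q' + 'y' + 'e' + 'm' + 'e' + 's' + 'p' + 'i' = 'tvqyemespi'

tvqyemespi


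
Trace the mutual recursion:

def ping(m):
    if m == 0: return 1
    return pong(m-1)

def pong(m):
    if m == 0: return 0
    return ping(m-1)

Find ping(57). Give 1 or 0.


ping(57) = pong(56)
pong(56) = ping(55)
ping(55) = pong(54)
pong(54) = ping(53)
ping(53) = pong(52)
pong(52) = ping(51)
ping(51) = pong(50)
pong(50) = ping(49)
ping(49) = pong(48)
pong(48) = ping(47)
ping(47) = pong(46)
pong(46) = ping(45)
ping(45) = pong(44)
pong(44) = ping(43)
ping(43) = pong(42)
pong(42) = ping(41)
ping(41) = pong(40)
pong(40) = ping(39)
ping(39) = pong(38)
pong(38) = ping(37)
ping(37) = pong(36)
pong(36) = ping(35)
ping(35) = pong(34)
pong(34) = ping(33)
ping(33) = pong(32)
pong(32) = ping(31)
ping(31) = pong(30)
pong(30) = ping(29)
ping(29) = pong(28)
pong(28) = ping(27)
ping(27) = pong(26)
pong(26) = ping(25)
ping(25) = pong(24)
pong(24) = ping(23)
ping(23) = pong(22)
pong(22) = ping(21)
ping(21) = pong(20)
pong(20) = ping(19)
ping(19) = pong(18)
pong(18) = ping(17)
ping(17) = pong(16)
pong(16) = ping(15)
ping(15) = pong(14)
pong(14) = ping(13)
ping(13) = pong(12)
pong(12) = ping(11)
ping(11) = pong(10)
pong(10) = ping(9)
ping(9) = pong(8)
pong(8) = ping(7)
ping(7) = pong(6)
pong(6) = ping(5)
ping(5) = pong(4)
pong(4) = ping(3)
ping(3) = pong(2)
pong(2) = ping(1)
ping(1) = pong(0)
pong(0) = 0  (base case)
Result: 0

0


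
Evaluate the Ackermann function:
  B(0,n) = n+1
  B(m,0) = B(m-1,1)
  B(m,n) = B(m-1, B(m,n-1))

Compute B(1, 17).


B(1, 17) = B(0, B(1, 16))
  B(1, 16) = B(0, B(1, 15))
    B(1, 15) = B(0, B(1, 14))
      B(1, 14) = B(0, B(1, 13))
        B(1, 13) = B(0, B(1, 12))
          B(1, 12) = B(0, B(1, 11))
          B(1, 11) = B(0, B(1, 10))
          B(1, 10) = B(0, B(1, 9))
          B(1, 9) = B(0, B(1, 8))
          B(1, 8) = B(0, B(1, 7))
          B(1, 7) = B(0, B(1, 6))
          B(1, 6) = B(0, B(1, 5))
          B(1, 5) = B(0, B(1, 4))
          B(1, 4) = B(0, B(1, 3))
          B(1, 3) = B(0, B(1, 2))
          B(1, 2) = B(0, B(1, 1))
          B(1, 1) = B(0, B(1, 0))
          B(1, 0) = B(0, 1)
          B(0, 1) = 2
            = B(0, 2)
          B(0, 2) = 3
            = B(0, 3)
          B(0, 3) = 4
            = B(0, 4)
          B(0, 4) = 5
... (trace truncated)
Result: B(1, 17) = 19

19


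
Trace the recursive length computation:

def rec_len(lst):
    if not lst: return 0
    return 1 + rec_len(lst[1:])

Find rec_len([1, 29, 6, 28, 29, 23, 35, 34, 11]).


rec_len([1, 29, 6, 28, 29, 23, 35, 34, 11]) = 1 + rec_len([29, 6, 28, 29, 23, 35, 34, 11])
rec_len([29, 6, 28, 29, 23, 35, 34, 11]) = 1 + rec_len([6, 28, 29, 23, 35, 34, 11])
rec_len([6, 28, 29, 23, 35, 34, 11]) = 1 + rec_len([28, 29, 23, 35, 34, 11])
rec_len([28, 29, 23, 35, 34, 11]) = 1 + rec_len([29, 23, 35, 34, 11])
rec_len([29, 23, 35, 34, 11]) = 1 + rec_len([23, 35, 34, 11])
rec_len([23, 35, 34, 11]) = 1 + rec_len([35, 34, 11])
rec_len([35, 34, 11]) = 1 + rec_len([34, 11])
rec_len([34, 11]) = 1 + rec_len([11])
rec_len([11]) = 1 + rec_len([])
rec_len([]) = 0  (base case)
Unwinding: 1 + 1 + 1 + 1 + 1 + 1 + 1 + 1 + 1 + 0 = 9

9


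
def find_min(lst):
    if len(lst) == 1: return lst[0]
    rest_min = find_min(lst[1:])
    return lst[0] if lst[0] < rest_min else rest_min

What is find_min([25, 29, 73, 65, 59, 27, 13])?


find_min([25, 29, 73, 65, 59, 27, 13]): compare 25 with find_min([29, 73, 65, 59, 27, 13])
find_min([29, 73, 65, 59, 27, 13]): compare 29 with find_min([73, 65, 59, 27, 13])
find_min([73, 65, 59, 27, 13]): compare 73 with find_min([65, 59, 27, 13])
find_min([65, 59, 27, 13]): compare 65 with find_min([59, 27, 13])
find_min([59, 27, 13]): compare 59 with find_min([27, 13])
find_min([27, 13]): compare 27 with find_min([13])
find_min([13]) = 13  (base case)
Compare 27 with 13 -> 13
Compare 59 with 13 -> 13
Compare 65 with 13 -> 13
Compare 73 with 13 -> 13
Compare 29 with 13 -> 13
Compare 25 with 13 -> 13

13


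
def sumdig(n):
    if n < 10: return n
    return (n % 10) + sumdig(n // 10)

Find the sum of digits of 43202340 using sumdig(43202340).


sumdig(43202340) = 0 + sumdig(4320234)
sumdig(4320234) = 4 + sumdig(432023)
sumdig(432023) = 3 + sumdig(43202)
sumdig(43202) = 2 + sumdig(4320)
sumdig(4320) = 0 + sumdig(432)
sumdig(432) = 2 + sumdig(43)
sumdig(43) = 3 + sumdig(4)
sumdig(4) = 4  (base case)
Total: 0 + 4 + 3 + 2 + 0 + 2 + 3 + 4 = 18

18


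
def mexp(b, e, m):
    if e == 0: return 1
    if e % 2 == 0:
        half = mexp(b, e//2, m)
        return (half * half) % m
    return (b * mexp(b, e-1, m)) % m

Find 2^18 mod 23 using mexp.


mexp(2, 18, 23): e is even, compute mexp(2, 9, 23)
  mexp(2, 9, 23): e is odd, compute mexp(2, 8, 23)
    mexp(2, 8, 23): e is even, compute mexp(2, 4, 23)
      mexp(2, 4, 23): e is even, compute mexp(2, 2, 23)
        mexp(2, 2, 23): e is even, compute mexp(2, 1, 23)
          mexp(2, 1, 23): e is odd, compute mexp(2, 0, 23)
          mexp(2, 0, 23) = 1
          (2 * 1) % 23 = 2
        half=2, (2*2) % 23 = 4
      half=4, (4*4) % 23 = 16
    half=16, (16*16) % 23 = 3
  (2 * 3) % 23 = 6
half=6, (6*6) % 23 = 13

13


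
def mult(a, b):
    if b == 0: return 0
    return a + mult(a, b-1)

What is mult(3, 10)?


mult(3, 10) = 3 + mult(3, 9)
mult(3, 9) = 3 + mult(3, 8)
mult(3, 8) = 3 + mult(3, 7)
mult(3, 7) = 3 + mult(3, 6)
mult(3, 6) = 3 + mult(3, 5)
mult(3, 5) = 3 + mult(3, 4)
mult(3, 4) = 3 + mult(3, 3)
mult(3, 3) = 3 + mult(3, 2)
mult(3, 2) = 3 + mult(3, 1)
mult(3, 1) = 3 + mult(3, 0)
mult(3, 0) = 0  (base case)
Total: 3 + 3 + 3 + 3 + 3 + 3 + 3 + 3 + 3 + 3 + 0 = 30

30


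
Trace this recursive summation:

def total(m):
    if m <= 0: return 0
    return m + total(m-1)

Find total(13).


total(13)
= 13 + 12 + 11 + 10 + 9 + 8 + 7 + 6 + 5 + 4 + 3 + 2 + 1 + total(0)
= 13 + 12 + 11 + 10 + 9 + 8 + 7 + 6 + 5 + 4 + 3 + 2 + 1 + 0
= 91

91


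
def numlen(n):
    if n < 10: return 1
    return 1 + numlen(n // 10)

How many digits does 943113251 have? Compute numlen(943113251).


numlen(943113251) = 1 + numlen(94311325)
numlen(94311325) = 1 + numlen(9431132)
numlen(9431132) = 1 + numlen(943113)
numlen(943113) = 1 + numlen(94311)
numlen(94311) = 1 + numlen(9431)
numlen(9431) = 1 + numlen(943)
numlen(943) = 1 + numlen(94)
numlen(94) = 1 + numlen(9)
numlen(9) = 1  (base case: 9 < 10)
Unwinding: 1 + 1 + 1 + 1 + 1 + 1 + 1 + 1 + 1 = 9

9


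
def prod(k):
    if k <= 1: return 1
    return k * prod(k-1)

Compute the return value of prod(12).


prod(12)
= 12 * prod(11)
= 12 * 11 * prod(10)
= 12 * 11 * 10 * prod(9)
= 12 * 11 * 10 * 9 * prod(8)
= 12 * 11 * 10 * 9 * 8 * prod(7)
= 12 * 11 * 10 * 9 * 8 * 7 * prod(6)
= 12 * 11 * 10 * 9 * 8 * 7 * 6 * prod(5)
= 12 * 11 * 10 * 9 * 8 * 7 * 6 * 5 * prod(4)
= 12 * 11 * 10 * 9 * 8 * 7 * 6 * 5 * 4 * prod(3)
= 12 * 11 * 10 * 9 * 8 * 7 * 6 * 5 * 4 * 3 * prod(2)
= 12 * 11 * 10 * 9 * 8 * 7 * 6 * 5 * 4 * 3 * 2 * prod(1)
= 12 * 11 * 10 * 9 * 8 * 7 * 6 * 5 * 4 * 3 * 2 * 1
= 479001600

479001600


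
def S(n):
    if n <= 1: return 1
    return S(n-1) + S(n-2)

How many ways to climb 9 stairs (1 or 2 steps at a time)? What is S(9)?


Building up from base cases:
S(0) = 1
S(1) = 1
S(2) = S(1) + S(0) = 1 + 1 = 2
S(3) = S(2) + S(1) = 2 + 1 = 3
S(4) = S(3) + S(2) = 3 + 2 = 5
S(5) = S(4) + S(3) = 5 + 3 = 8
S(6) = S(5) + S(4) = 8 + 5 = 13
S(7) = S(6) + S(5) = 13 + 8 = 21
S(8) = S(7) + S(6) = 21 + 13 = 34
S(9) = S(8) + S(7) = 34 + 21 = 55

55


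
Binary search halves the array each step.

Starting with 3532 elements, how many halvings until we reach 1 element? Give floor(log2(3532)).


3532 / 2 = 1766
1766 / 2 = 883
883 / 2 = 441
441 / 2 = 220
220 / 2 = 110
110 / 2 = 55
55 / 2 = 27
27 / 2 = 13
13 / 2 = 6
6 / 2 = 3
3 / 2 = 1
Reached 1 after 11 halvings

11


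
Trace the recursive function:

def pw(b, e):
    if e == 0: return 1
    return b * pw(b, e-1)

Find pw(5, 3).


pw(5, 3)
= 5 * pw(5, 2)
= 5 * 5 * pw(5, 1)
= 5 * 5 * 5 * pw(5, 0)
= 5 * 5 * 5 * 1
= 125

125


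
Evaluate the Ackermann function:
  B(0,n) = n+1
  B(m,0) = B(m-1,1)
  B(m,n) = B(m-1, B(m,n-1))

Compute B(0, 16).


B(0, 16) = 17
Result: B(0, 16) = 17

17


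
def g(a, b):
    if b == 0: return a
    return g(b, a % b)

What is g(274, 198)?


g(274, 198) = g(198, 76)
g(198, 76) = g(76, 46)
g(76, 46) = g(46, 30)
g(46, 30) = g(30, 16)
g(30, 16) = g(16, 14)
g(16, 14) = g(14, 2)
g(14, 2) = g(2, 0)
g(2, 0) = 2  (base case)

2


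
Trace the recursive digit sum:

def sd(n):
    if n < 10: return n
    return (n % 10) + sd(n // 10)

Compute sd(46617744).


sd(46617744) = 4 + sd(4661774)
sd(4661774) = 4 + sd(466177)
sd(466177) = 7 + sd(46617)
sd(46617) = 7 + sd(4661)
sd(4661) = 1 + sd(466)
sd(466) = 6 + sd(46)
sd(46) = 6 + sd(4)
sd(4) = 4  (base case)
Total: 4 + 4 + 7 + 7 + 1 + 6 + 6 + 4 = 39

39


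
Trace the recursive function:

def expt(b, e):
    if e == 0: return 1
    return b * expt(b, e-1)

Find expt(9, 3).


expt(9, 3)
= 9 * expt(9, 2)
= 9 * 9 * expt(9, 1)
= 9 * 9 * 9 * expt(9, 0)
= 9 * 9 * 9 * 1
= 729

729


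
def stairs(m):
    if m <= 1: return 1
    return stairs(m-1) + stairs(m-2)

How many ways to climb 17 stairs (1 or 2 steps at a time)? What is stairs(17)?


Building up from base cases:
stairs(0) = 1
stairs(1) = 1
stairs(2) = stairs(1) + stairs(0) = 1 + 1 = 2
stairs(3) = stairs(2) + stairs(1) = 2 + 1 = 3
stairs(4) = stairs(3) + stairs(2) = 3 + 2 = 5
stairs(5) = stairs(4) + stairs(3) = 5 + 3 = 8
stairs(6) = stairs(5) + stairs(4) = 8 + 5 = 13
stairs(7) = stairs(6) + stairs(5) = 13 + 8 = 21
stairs(8) = stairs(7) + stairs(6) = 21 + 13 = 34
stairs(9) = stairs(8) + stairs(7) = 34 + 21 = 55
stairs(10) = stairs(9) + stairs(8) = 55 + 34 = 89
stairs(11) = stairs(10) + stairs(9) = 89 + 55 = 144
stairs(12) = stairs(11) + stairs(10) = 144 + 89 = 233
stairs(13) = stairs(12) + stairs(11) = 233 + 144 = 377
stairs(14) = stairs(13) + stairs(12) = 377 + 233 = 610
stairs(15) = stairs(14) + stairs(13) = 610 + 377 = 987
stairs(16) = stairs(15) + stairs(14) = 987 + 610 = 1597
stairs(17) = stairs(16) + stairs(15) = 1597 + 987 = 2584

2584


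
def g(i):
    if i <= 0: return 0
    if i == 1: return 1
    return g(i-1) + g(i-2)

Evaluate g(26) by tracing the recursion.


Computing g(26) bottom-up:
g(0) = 0
g(1) = 1
g(2) = g(1) + g(0) = 1 + 0 = 1
g(3) = g(2) + g(1) = 1 + 1 = 2
g(4) = g(3) + g(2) = 2 + 1 = 3
g(5) = g(4) + g(3) = 3 + 2 = 5
g(6) = g(5) + g(4) = 5 + 3 = 8
g(7) = g(6) + g(5) = 8 + 5 = 13
g(8) = g(7) + g(6) = 13 + 8 = 21
g(9) = g(8) + g(7) = 21 + 13 = 34
g(10) = g(9) + g(8) = 34 + 21 = 55
g(11) = g(10) + g(9) = 55 + 34 = 89
g(12) = g(11) + g(10) = 89 + 55 = 144
g(13) = g(12) + g(11) = 144 + 89 = 233
g(14) = g(13) + g(12) = 233 + 144 = 377
g(15) = g(14) + g(13) = 377 + 233 = 610
g(16) = g(15) + g(14) = 610 + 377 = 987
g(17) = g(16) + g(15) = 987 + 610 = 1597
g(18) = g(17) + g(16) = 1597 + 987 = 2584
g(19) = g(18) + g(17) = 2584 + 1597 = 4181
g(20) = g(19) + g(18) = 4181 + 2584 = 6765
g(21) = g(20) + g(19) = 6765 + 4181 = 10946
g(22) = g(21) + g(20) = 10946 + 6765 = 17711
g(23) = g(22) + g(21) = 17711 + 10946 = 28657
g(24) = g(23) + g(22) = 28657 + 17711 = 46368
g(25) = g(24) + g(23) = 46368 + 28657 = 75025
g(26) = g(25) + g(24) = 75025 + 46368 = 121393

121393


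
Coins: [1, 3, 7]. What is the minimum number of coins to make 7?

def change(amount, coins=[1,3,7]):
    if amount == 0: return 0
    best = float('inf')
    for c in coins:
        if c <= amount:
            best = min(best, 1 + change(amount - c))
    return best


Building up with DP:
change(0) = 0
change(1) = min(1+change(0)=1+0=1) = 1
change(2) = min(1+change(1)=1+1=2) = 2
change(3) = min(1+change(2)=1+2=3, 1+change(0)=1+0=1) = 1
change(4) = min(1+change(3)=1+1=2, 1+change(1)=1+1=2) = 2
change(5) = min(1+change(4)=1+2=3, 1+change(2)=1+2=3) = 3
change(6) = min(1+change(5)=1+3=4, 1+change(3)=1+1=2) = 2
change(7) = min(1+change(6)=1+2=3, 1+change(4)=1+2=3, 1+change(0)=1+0=1) = 1

1


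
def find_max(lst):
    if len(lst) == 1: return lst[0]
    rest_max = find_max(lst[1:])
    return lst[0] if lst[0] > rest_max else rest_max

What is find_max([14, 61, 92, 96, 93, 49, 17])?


find_max([14, 61, 92, 96, 93, 49, 17]): compare 14 with find_max([61, 92, 96, 93, 49, 17])
find_max([61, 92, 96, 93, 49, 17]): compare 61 with find_max([92, 96, 93, 49, 17])
find_max([92, 96, 93, 49, 17]): compare 92 with find_max([96, 93, 49, 17])
find_max([96, 93, 49, 17]): compare 96 with find_max([93, 49, 17])
find_max([93, 49, 17]): compare 93 with find_max([49, 17])
find_max([49, 17]): compare 49 with find_max([17])
find_max([17]) = 17  (base case)
Compare 49 with 17 -> 49
Compare 93 with 49 -> 93
Compare 96 with 93 -> 96
Compare 92 with 96 -> 96
Compare 61 with 96 -> 96
Compare 14 with 96 -> 96

96


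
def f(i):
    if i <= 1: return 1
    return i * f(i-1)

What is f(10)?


f(10)
= 10 * f(9)
= 10 * 9 * f(8)
= 10 * 9 * 8 * f(7)
= 10 * 9 * 8 * 7 * f(6)
= 10 * 9 * 8 * 7 * 6 * f(5)
= 10 * 9 * 8 * 7 * 6 * 5 * f(4)
= 10 * 9 * 8 * 7 * 6 * 5 * 4 * f(3)
= 10 * 9 * 8 * 7 * 6 * 5 * 4 * 3 * f(2)
= 10 * 9 * 8 * 7 * 6 * 5 * 4 * 3 * 2 * f(1)
= 10 * 9 * 8 * 7 * 6 * 5 * 4 * 3 * 2 * 1
= 3628800

3628800


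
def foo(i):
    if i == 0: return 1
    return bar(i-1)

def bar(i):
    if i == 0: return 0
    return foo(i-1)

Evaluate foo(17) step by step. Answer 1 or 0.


foo(17) = bar(16)
bar(16) = foo(15)
foo(15) = bar(14)
bar(14) = foo(13)
foo(13) = bar(12)
bar(12) = foo(11)
foo(11) = bar(10)
bar(10) = foo(9)
foo(9) = bar(8)
bar(8) = foo(7)
foo(7) = bar(6)
bar(6) = foo(5)
foo(5) = bar(4)
bar(4) = foo(3)
foo(3) = bar(2)
bar(2) = foo(1)
foo(1) = bar(0)
bar(0) = 0  (base case)
Result: 0

0


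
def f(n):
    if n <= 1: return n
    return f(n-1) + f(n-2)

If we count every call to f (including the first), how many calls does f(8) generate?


Let C(n) = total calls for f(n)
C(0) = 1, C(1) = 1
C(2) = 1 + C(1) + C(0) = 1 + 1 + 1 = 3
C(3) = 1 + C(2) + C(1) = 1 + 3 + 1 = 5
C(4) = 1 + C(3) + C(2) = 1 + 5 + 3 = 9
C(5) = 1 + C(4) + C(3) = 1 + 9 + 5 = 15
C(6) = 1 + C(5) + C(4) = 1 + 15 + 9 = 25
C(7) = 1 + C(6) + C(5) = 1 + 25 + 15 = 41
C(8) = 1 + C(7) + C(6) = 1 + 41 + 25 = 67

67


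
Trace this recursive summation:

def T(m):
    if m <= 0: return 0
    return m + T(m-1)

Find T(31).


T(31)
= 31 + 30 + 29 + 28 + 27 + 26 + 25 + 24 + 23 + 22 + 21 + 20 + 19 + 18 + 17 + 16 + 15 + 14 + 13 + 12 + 11 + 10 + 9 + 8 + 7 + 6 + 5 + 4 + 3 + 2 + 1 + T(0)
= 31 + 30 + 29 + 28 + 27 + 26 + 25 + 24 + 23 + 22 + 21 + 20 + 19 + 18 + 17 + 16 + 15 + 14 + 13 + 12 + 11 + 10 + 9 + 8 + 7 + 6 + 5 + 4 + 3 + 2 + 1 + 0
= 496

496


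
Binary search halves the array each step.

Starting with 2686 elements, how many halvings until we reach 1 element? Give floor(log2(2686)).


2686 / 2 = 1343
1343 / 2 = 671
671 / 2 = 335
335 / 2 = 167
167 / 2 = 83
83 / 2 = 41
41 / 2 = 20
20 / 2 = 10
10 / 2 = 5
5 / 2 = 2
2 / 2 = 1
Reached 1 after 11 halvings

11


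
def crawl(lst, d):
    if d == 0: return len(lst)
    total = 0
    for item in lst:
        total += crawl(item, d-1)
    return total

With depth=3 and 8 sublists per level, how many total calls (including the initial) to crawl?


At depth 0 (root): 1 call
At depth 1: each of 1 parents calls crawl on 8 children = 8 calls
At depth 2: each of 8 parents calls crawl on 8 children = 64 calls
At depth 3: each of 64 parents calls crawl on 8 children = 512 calls
Total: 1 + 8 + 64 + 512 = 585

585


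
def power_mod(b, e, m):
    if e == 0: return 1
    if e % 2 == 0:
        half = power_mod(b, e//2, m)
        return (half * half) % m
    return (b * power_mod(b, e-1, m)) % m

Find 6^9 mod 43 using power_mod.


power_mod(6, 9, 43): e is odd, compute power_mod(6, 8, 43)
  power_mod(6, 8, 43): e is even, compute power_mod(6, 4, 43)
    power_mod(6, 4, 43): e is even, compute power_mod(6, 2, 43)
      power_mod(6, 2, 43): e is even, compute power_mod(6, 1, 43)
        power_mod(6, 1, 43): e is odd, compute power_mod(6, 0, 43)
          power_mod(6, 0, 43) = 1
        (6 * 1) % 43 = 6
      half=6, (6*6) % 43 = 36
    half=36, (36*36) % 43 = 6
  half=6, (6*6) % 43 = 36
(6 * 36) % 43 = 1

1


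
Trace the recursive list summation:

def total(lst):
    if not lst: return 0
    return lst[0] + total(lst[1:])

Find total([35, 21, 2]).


total([35, 21, 2]) = 35 + total([21, 2])
total([21, 2]) = 21 + total([2])
total([2]) = 2 + total([])
total([]) = 0  (base case)
Total: 35 + 21 + 2 + 0 = 58

58


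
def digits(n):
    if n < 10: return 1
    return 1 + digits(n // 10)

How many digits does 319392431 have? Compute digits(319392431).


digits(319392431) = 1 + digits(31939243)
digits(31939243) = 1 + digits(3193924)
digits(3193924) = 1 + digits(319392)
digits(319392) = 1 + digits(31939)
digits(31939) = 1 + digits(3193)
digits(3193) = 1 + digits(319)
digits(319) = 1 + digits(31)
digits(31) = 1 + digits(3)
digits(3) = 1  (base case: 3 < 10)
Unwinding: 1 + 1 + 1 + 1 + 1 + 1 + 1 + 1 + 1 = 9

9


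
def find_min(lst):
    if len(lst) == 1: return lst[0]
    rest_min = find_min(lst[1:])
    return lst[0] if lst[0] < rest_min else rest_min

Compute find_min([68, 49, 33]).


find_min([68, 49, 33]): compare 68 with find_min([49, 33])
find_min([49, 33]): compare 49 with find_min([33])
find_min([33]) = 33  (base case)
Compare 49 with 33 -> 33
Compare 68 with 33 -> 33

33


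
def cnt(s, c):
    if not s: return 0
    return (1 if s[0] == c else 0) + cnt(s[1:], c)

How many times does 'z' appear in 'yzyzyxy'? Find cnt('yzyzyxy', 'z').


s[0]='y' != 'z' -> 0
s[0]='z' == 'z' -> 1
s[0]='y' != 'z' -> 0
s[0]='z' == 'z' -> 1
s[0]='y' != 'z' -> 0
s[0]='x' != 'z' -> 0
s[0]='y' != 'z' -> 0
Sum: 0 + 1 + 0 + 1 + 0 + 0 + 0 = 2

2


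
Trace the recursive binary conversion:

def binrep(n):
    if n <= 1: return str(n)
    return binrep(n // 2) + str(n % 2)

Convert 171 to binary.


binrep(171) = binrep(85) + '1'
binrep(85) = binrep(42) + '1'
binrep(42) = binrep(21) + '0'
binrep(21) = binrep(10) + '1'
binrep(10) = binrep(5) + '0'
binrep(5) = binrep(2) + '1'
binrep(2) = binrep(1) + '0'
binrep(1) = '1'  (base case)
Concatenating: '1' + '0' + '1' + '0' + '1' + '0' + '1' + '1' = '10101011'

10101011


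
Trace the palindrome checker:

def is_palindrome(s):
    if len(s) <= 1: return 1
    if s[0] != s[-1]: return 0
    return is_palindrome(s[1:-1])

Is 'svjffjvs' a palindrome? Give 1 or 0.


is_palindrome('svjffjvs'): s[0]='s' == s[-1]='s' -> check is_palindrome('vjffjv')
is_palindrome('vjffjv'): s[0]='v' == s[-1]='v' -> check is_palindrome('jffj')
is_palindrome('jffj'): s[0]='j' == s[-1]='j' -> check is_palindrome('ff')
is_palindrome('ff'): s[0]='f' == s[-1]='f' -> check is_palindrome('')
is_palindrome(''): len <= 1 -> return 1  (base case)
Result: 1 (palindrome)

1


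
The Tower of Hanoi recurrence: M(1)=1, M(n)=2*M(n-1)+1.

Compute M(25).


M(25) = 2 * M(24) + 1
M(24) = 2 * M(23) + 1
M(23) = 2 * M(22) + 1
M(22) = 2 * M(21) + 1
M(21) = 2 * M(20) + 1
M(20) = 2 * M(19) + 1
M(19) = 2 * M(18) + 1
M(18) = 2 * M(17) + 1
M(17) = 2 * M(16) + 1
M(16) = 2 * M(15) + 1
M(15) = 2 * M(14) + 1
M(14) = 2 * M(13) + 1
M(13) = 2 * M(12) + 1
M(12) = 2 * M(11) + 1
M(11) = 2 * M(10) + 1
M(10) = 2 * M(9) + 1
M(9) = 2 * M(8) + 1
M(8) = 2 * M(7) + 1
M(7) = 2 * M(6) + 1
M(6) = 2 * M(5) + 1
M(5) = 2 * M(4) + 1
M(4) = 2 * M(3) + 1
M(3) = 2 * M(2) + 1
M(2) = 2 * M(1) + 1
M(1) = 1  (base case)
M(2) = 2 * 1 + 1 = 3
M(3) = 2 * 3 + 1 = 7
M(4) = 2 * 7 + 1 = 15
M(5) = 2 * 15 + 1 = 31
M(6) = 2 * 31 + 1 = 63
M(7) = 2 * 63 + 1 = 127
M(8) = 2 * 127 + 1 = 255
M(9) = 2 * 255 + 1 = 511
M(10) = 2 * 511 + 1 = 1023
M(11) = 2 * 1023 + 1 = 2047
M(12) = 2 * 2047 + 1 = 4095
M(13) = 2 * 4095 + 1 = 8191
M(14) = 2 * 8191 + 1 = 16383
M(15) = 2 * 16383 + 1 = 32767
M(16) = 2 * 32767 + 1 = 65535
M(17) = 2 * 65535 + 1 = 131071
M(18) = 2 * 131071 + 1 = 262143
M(19) = 2 * 262143 + 1 = 524287
M(20) = 2 * 524287 + 1 = 1048575
M(21) = 2 * 1048575 + 1 = 2097151
M(22) = 2 * 2097151 + 1 = 4194303
M(23) = 2 * 4194303 + 1 = 8388607
M(24) = 2 * 8388607 + 1 = 16777215
M(25) = 2 * 16777215 + 1 = 33554431

33554431


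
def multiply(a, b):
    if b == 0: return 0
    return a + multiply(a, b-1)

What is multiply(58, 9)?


multiply(58, 9) = 58 + multiply(58, 8)
multiply(58, 8) = 58 + multiply(58, 7)
multiply(58, 7) = 58 + multiply(58, 6)
multiply(58, 6) = 58 + multiply(58, 5)
multiply(58, 5) = 58 + multiply(58, 4)
multiply(58, 4) = 58 + multiply(58, 3)
multiply(58, 3) = 58 + multiply(58, 2)
multiply(58, 2) = 58 + multiply(58, 1)
multiply(58, 1) = 58 + multiply(58, 0)
multiply(58, 0) = 0  (base case)
Total: 58 + 58 + 58 + 58 + 58 + 58 + 58 + 58 + 58 + 0 = 522

522


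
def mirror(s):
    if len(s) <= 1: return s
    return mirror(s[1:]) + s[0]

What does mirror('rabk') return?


mirror('rabk') = mirror('abk') + 'r'
mirror('abk') = mirror('bk') + 'a'
mirror('bk') = mirror('k') + 'b'
mirror('k') = 'k'  (base case)
Concatenating: 'k' + 'b' + 'a' + 'r' = 'kbar'

kbar


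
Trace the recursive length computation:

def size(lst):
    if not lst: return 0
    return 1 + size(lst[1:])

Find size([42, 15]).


size([42, 15]) = 1 + size([15])
size([15]) = 1 + size([])
size([]) = 0  (base case)
Unwinding: 1 + 1 + 0 = 2

2


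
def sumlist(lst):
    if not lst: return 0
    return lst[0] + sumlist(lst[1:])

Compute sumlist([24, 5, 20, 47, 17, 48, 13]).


sumlist([24, 5, 20, 47, 17, 48, 13]) = 24 + sumlist([5, 20, 47, 17, 48, 13])
sumlist([5, 20, 47, 17, 48, 13]) = 5 + sumlist([20, 47, 17, 48, 13])
sumlist([20, 47, 17, 48, 13]) = 20 + sumlist([47, 17, 48, 13])
sumlist([47, 17, 48, 13]) = 47 + sumlist([17, 48, 13])
sumlist([17, 48, 13]) = 17 + sumlist([48, 13])
sumlist([48, 13]) = 48 + sumlist([13])
sumlist([13]) = 13 + sumlist([])
sumlist([]) = 0  (base case)
Total: 24 + 5 + 20 + 47 + 17 + 48 + 13 + 0 = 174

174


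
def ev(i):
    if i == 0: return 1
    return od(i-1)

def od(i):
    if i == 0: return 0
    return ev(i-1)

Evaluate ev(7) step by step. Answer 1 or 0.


ev(7) = od(6)
od(6) = ev(5)
ev(5) = od(4)
od(4) = ev(3)
ev(3) = od(2)
od(2) = ev(1)
ev(1) = od(0)
od(0) = 0  (base case)
Result: 0

0


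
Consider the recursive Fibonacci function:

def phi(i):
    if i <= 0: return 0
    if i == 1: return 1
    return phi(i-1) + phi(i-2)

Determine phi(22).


Computing phi(22) bottom-up:
phi(0) = 0
phi(1) = 1
phi(2) = phi(1) + phi(0) = 1 + 0 = 1
phi(3) = phi(2) + phi(1) = 1 + 1 = 2
phi(4) = phi(3) + phi(2) = 2 + 1 = 3
phi(5) = phi(4) + phi(3) = 3 + 2 = 5
phi(6) = phi(5) + phi(4) = 5 + 3 = 8
phi(7) = phi(6) + phi(5) = 8 + 5 = 13
phi(8) = phi(7) + phi(6) = 13 + 8 = 21
phi(9) = phi(8) + phi(7) = 21 + 13 = 34
phi(10) = phi(9) + phi(8) = 34 + 21 = 55
phi(11) = phi(10) + phi(9) = 55 + 34 = 89
phi(12) = phi(11) + phi(10) = 89 + 55 = 144
phi(13) = phi(12) + phi(11) = 144 + 89 = 233
phi(14) = phi(13) + phi(12) = 233 + 144 = 377
phi(15) = phi(14) + phi(13) = 377 + 233 = 610
phi(16) = phi(15) + phi(14) = 610 + 377 = 987
phi(17) = phi(16) + phi(15) = 987 + 610 = 1597
phi(18) = phi(17) + phi(16) = 1597 + 987 = 2584
phi(19) = phi(18) + phi(17) = 2584 + 1597 = 4181
phi(20) = phi(19) + phi(18) = 4181 + 2584 = 6765
phi(21) = phi(20) + phi(19) = 6765 + 4181 = 10946
phi(22) = phi(21) + phi(20) = 10946 + 6765 = 17711

17711


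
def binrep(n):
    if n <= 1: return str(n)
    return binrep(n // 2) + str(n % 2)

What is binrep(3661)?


binrep(3661) = binrep(1830) + '1'
binrep(1830) = binrep(915) + '0'
binrep(915) = binrep(457) + '1'
binrep(457) = binrep(228) + '1'
binrep(228) = binrep(114) + '0'
binrep(114) = binrep(57) + '0'
binrep(57) = binrep(28) + '1'
binrep(28) = binrep(14) + '0'
binrep(14) = binrep(7) + '0'
binrep(7) = binrep(3) + '1'
binrep(3) = binrep(1) + '1'
binrep(1) = '1'  (base case)
Concatenating: '1' + '1' + '1' + '0' + '0' + '1' + '0' + '0' + '1' + '1' + '0' + '1' = '111001001101'

111001001101


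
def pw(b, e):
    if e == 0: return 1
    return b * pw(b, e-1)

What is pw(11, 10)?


pw(11, 10)
= 11 * pw(11, 9)
= 11 * 11 * pw(11, 8)
= 11 * 11 * 11 * pw(11, 7)
= 11 * 11 * 11 * 11 * pw(11, 6)
= 11 * 11 * 11 * 11 * 11 * pw(11, 5)
= 11 * 11 * 11 * 11 * 11 * 11 * pw(11, 4)
= 11 * 11 * 11 * 11 * 11 * 11 * 11 * pw(11, 3)
= 11 * 11 * 11 * 11 * 11 * 11 * 11 * 11 * pw(11, 2)
= 11 * 11 * 11 * 11 * 11 * 11 * 11 * 11 * 11 * pw(11, 1)
= 11 * 11 * 11 * 11 * 11 * 11 * 11 * 11 * 11 * 11 * pw(11, 0)
= 11 * 11 * 11 * 11 * 11 * 11 * 11 * 11 * 11 * 11 * 1
= 25937424601

25937424601


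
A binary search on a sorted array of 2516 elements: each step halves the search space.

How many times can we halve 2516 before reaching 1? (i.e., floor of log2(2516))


2516 / 2 = 1258
1258 / 2 = 629
629 / 2 = 314
314 / 2 = 157
157 / 2 = 78
78 / 2 = 39
39 / 2 = 19
19 / 2 = 9
9 / 2 = 4
4 / 2 = 2
2 / 2 = 1
Reached 1 after 11 halvings

11


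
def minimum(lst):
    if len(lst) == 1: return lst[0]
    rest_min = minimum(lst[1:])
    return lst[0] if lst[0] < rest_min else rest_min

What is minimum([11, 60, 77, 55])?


minimum([11, 60, 77, 55]): compare 11 with minimum([60, 77, 55])
minimum([60, 77, 55]): compare 60 with minimum([77, 55])
minimum([77, 55]): compare 77 with minimum([55])
minimum([55]) = 55  (base case)
Compare 77 with 55 -> 55
Compare 60 with 55 -> 55
Compare 11 with 55 -> 11

11


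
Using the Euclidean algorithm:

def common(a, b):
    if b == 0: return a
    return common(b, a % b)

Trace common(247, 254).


common(247, 254) = common(254, 247)
common(254, 247) = common(247, 7)
common(247, 7) = common(7, 2)
common(7, 2) = common(2, 1)
common(2, 1) = common(1, 0)
common(1, 0) = 1  (base case)

1


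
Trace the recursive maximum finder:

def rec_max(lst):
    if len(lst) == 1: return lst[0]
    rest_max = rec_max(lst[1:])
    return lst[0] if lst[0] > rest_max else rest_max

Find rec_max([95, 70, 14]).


rec_max([95, 70, 14]): compare 95 with rec_max([70, 14])
rec_max([70, 14]): compare 70 with rec_max([14])
rec_max([14]) = 14  (base case)
Compare 70 with 14 -> 70
Compare 95 with 70 -> 95

95


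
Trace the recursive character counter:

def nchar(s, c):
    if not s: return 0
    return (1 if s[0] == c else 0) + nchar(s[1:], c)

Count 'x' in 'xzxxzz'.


s[0]='x' == 'x' -> 1
s[0]='z' != 'x' -> 0
s[0]='x' == 'x' -> 1
s[0]='x' == 'x' -> 1
s[0]='z' != 'x' -> 0
s[0]='z' != 'x' -> 0
Sum: 1 + 0 + 1 + 1 + 0 + 0 = 3

3


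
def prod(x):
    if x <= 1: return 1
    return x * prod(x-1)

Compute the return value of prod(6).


prod(6)
= 6 * prod(5)
= 6 * 5 * prod(4)
= 6 * 5 * 4 * prod(3)
= 6 * 5 * 4 * 3 * prod(2)
= 6 * 5 * 4 * 3 * 2 * prod(1)
= 6 * 5 * 4 * 3 * 2 * 1
= 720

720


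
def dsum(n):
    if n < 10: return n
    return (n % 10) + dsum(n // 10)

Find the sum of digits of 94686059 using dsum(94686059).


dsum(94686059) = 9 + dsum(9468605)
dsum(9468605) = 5 + dsum(946860)
dsum(946860) = 0 + dsum(94686)
dsum(94686) = 6 + dsum(9468)
dsum(9468) = 8 + dsum(946)
dsum(946) = 6 + dsum(94)
dsum(94) = 4 + dsum(9)
dsum(9) = 9  (base case)
Total: 9 + 5 + 0 + 6 + 8 + 6 + 4 + 9 = 47

47


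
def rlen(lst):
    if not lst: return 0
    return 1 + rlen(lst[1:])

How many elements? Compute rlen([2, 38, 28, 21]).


rlen([2, 38, 28, 21]) = 1 + rlen([38, 28, 21])
rlen([38, 28, 21]) = 1 + rlen([28, 21])
rlen([28, 21]) = 1 + rlen([21])
rlen([21]) = 1 + rlen([])
rlen([]) = 0  (base case)
Unwinding: 1 + 1 + 1 + 1 + 0 = 4

4


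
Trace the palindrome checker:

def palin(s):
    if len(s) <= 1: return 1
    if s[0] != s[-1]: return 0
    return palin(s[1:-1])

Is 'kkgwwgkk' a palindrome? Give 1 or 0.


palin('kkgwwgkk'): s[0]='k' == s[-1]='k' -> check palin('kgwwgk')
palin('kgwwgk'): s[0]='k' == s[-1]='k' -> check palin('gwwg')
palin('gwwg'): s[0]='g' == s[-1]='g' -> check palin('ww')
palin('ww'): s[0]='w' == s[-1]='w' -> check palin('')
palin(''): len <= 1 -> return 1  (base case)
Result: 1 (palindrome)

1
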